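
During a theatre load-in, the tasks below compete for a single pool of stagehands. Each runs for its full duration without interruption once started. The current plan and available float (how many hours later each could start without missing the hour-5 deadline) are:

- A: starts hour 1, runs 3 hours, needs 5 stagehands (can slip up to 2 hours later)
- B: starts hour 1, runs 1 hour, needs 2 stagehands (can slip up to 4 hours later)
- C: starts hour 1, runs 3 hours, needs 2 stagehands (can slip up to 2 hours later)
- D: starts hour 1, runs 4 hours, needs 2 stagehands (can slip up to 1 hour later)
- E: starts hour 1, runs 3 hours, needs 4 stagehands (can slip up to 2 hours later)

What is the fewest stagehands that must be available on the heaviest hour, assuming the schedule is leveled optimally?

Early-start (A@1, B@1, C@1, D@1, E@1) gives peak 15: h1:15  h2:13  h3:13  h4:2  h5:0.
Shift E→2.
Schedule A@1, B@1, C@1, D@1, E@2: h1:11  h2:13  h3:13  h4:6  h5:0 — peak 13.

13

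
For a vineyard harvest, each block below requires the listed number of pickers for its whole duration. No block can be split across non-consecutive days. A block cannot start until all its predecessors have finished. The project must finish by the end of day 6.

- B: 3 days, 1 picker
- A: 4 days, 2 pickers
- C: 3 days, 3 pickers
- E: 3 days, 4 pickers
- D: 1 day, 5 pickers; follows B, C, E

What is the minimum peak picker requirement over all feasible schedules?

10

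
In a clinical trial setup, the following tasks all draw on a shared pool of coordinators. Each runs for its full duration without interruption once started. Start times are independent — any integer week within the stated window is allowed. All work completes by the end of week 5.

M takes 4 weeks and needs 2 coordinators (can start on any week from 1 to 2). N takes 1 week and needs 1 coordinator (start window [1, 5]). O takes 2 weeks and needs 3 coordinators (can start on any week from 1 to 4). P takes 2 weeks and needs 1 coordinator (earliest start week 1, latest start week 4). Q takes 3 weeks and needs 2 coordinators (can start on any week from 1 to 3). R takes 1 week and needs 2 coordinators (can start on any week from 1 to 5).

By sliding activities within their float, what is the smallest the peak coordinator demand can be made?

Early-start (M@1, N@1, O@1, P@1, Q@1, R@1) gives peak 11: w1:11  w2:8  w3:4  w4:2  w5:0.
Shift O→4, P→2, R→5.
Schedule M@1, N@1, O@4, P@2, Q@1, R@5: w1:5  w2:5  w3:5  w4:5  w5:5 — peak 5.
Total coordinator-weeks = 25 over 5 weeks ⇒ peak ≥ ⌈25/5⌉ = 5, so 5 is optimal.

5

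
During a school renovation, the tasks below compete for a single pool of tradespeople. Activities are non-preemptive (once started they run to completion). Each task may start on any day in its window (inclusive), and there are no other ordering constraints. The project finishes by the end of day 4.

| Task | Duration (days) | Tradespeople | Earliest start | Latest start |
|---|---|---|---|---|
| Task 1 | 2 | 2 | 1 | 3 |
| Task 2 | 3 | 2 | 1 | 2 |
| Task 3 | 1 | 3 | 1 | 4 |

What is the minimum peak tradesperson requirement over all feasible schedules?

Early-start (Task 1@1, Task 2@1, Task 3@1) gives peak 7: d1:7  d2:4  d3:2  d4:0.
Shift Task 3→4.
Schedule Task 1@1, Task 2@1, Task 3@4: d1:4  d2:4  d3:2  d4:3 — peak 4.
Total tradesperson-days = 13 over 4 days ⇒ peak ≥ ⌈13/4⌉ = 4, so 4 is optimal.

4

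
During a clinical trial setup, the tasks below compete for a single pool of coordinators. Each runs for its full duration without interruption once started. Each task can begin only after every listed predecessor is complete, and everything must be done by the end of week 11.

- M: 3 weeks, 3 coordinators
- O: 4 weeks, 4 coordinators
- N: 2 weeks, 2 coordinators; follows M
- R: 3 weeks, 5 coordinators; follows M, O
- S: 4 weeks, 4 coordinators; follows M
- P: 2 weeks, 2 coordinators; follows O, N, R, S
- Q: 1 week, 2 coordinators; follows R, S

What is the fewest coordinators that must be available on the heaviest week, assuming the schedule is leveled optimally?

9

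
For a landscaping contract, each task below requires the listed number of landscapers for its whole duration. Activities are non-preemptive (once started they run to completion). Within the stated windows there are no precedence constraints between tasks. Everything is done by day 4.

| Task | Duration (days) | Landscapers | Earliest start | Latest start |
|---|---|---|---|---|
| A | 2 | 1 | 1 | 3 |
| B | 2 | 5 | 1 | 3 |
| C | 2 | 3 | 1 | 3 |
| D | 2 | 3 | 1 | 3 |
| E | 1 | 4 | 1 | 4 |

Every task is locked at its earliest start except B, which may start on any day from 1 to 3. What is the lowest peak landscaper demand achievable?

B@1: d1:16  d2:12  d3:0  d4:0 → peak 16
B@2: d1:11  d2:12  d3:5  d4:0 → peak 12
B@3: d1:11  d2:7  d3:5  d4:5 → peak 11
Best is B@3, peak 11.

11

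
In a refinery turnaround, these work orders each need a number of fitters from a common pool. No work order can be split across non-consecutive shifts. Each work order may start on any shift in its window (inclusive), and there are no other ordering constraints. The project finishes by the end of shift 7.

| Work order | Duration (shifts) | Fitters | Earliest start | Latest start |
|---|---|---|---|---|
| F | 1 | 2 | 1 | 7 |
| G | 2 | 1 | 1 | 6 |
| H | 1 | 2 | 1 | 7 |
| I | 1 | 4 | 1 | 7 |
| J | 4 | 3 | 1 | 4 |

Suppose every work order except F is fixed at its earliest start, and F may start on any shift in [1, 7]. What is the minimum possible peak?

F@1: s1:12  s2:4  s3:3  s4:3  s5:0  s6:0  s7:0 → peak 12
F@2: s1:10  s2:6  s3:3  s4:3  s5:0  s6:0  s7:0 → peak 10
F@3: s1:10  s2:4  s3:5  s4:3  s5:0  s6:0  s7:0 → peak 10
F@4: s1:10  s2:4  s3:3  s4:5  s5:0  s6:0  s7:0 → peak 10
F@5: s1:10  s2:4  s3:3  s4:3  s5:2  s6:0  s7:0 → peak 10
F@6: s1:10  s2:4  s3:3  s4:3  s5:0  s6:2  s7:0 → peak 10
F@7: s1:10  s2:4  s3:3  s4:3  s5:0  s6:0  s7:2 → peak 10
Best is F@2, peak 10.

10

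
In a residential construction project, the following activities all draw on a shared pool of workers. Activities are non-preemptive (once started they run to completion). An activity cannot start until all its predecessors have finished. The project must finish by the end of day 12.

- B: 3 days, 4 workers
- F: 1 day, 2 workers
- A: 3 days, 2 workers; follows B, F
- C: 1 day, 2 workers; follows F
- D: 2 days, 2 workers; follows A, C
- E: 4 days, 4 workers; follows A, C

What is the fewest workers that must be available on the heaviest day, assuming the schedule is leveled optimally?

6

Schedule B@1, F@1, A@4, C@2, D@7, E@7: d1:6  d2:6  d3:4  d4:2  d5:2  d6:2  d7:6  d8:6  d9:4  d10:4  d11:0  d12:0 — peak 6.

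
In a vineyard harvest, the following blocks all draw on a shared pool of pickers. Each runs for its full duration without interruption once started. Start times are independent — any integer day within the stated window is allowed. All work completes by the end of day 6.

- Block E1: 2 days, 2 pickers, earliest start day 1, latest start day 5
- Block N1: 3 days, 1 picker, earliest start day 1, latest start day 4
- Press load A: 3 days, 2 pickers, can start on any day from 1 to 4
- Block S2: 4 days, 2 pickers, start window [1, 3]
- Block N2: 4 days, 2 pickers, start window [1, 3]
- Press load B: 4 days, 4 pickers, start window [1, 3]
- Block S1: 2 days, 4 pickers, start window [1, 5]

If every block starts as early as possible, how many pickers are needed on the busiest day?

17

Early-start schedule: Block E1@1, Block N1@1, Press load A@1, Block S2@1, Block N2@1, Press load B@1, Block S1@1.
Load per day: day 1: 17, day 2: 17, day 3: 11, day 4: 8, day 5: 0, day 6: 0.
Peak is 17.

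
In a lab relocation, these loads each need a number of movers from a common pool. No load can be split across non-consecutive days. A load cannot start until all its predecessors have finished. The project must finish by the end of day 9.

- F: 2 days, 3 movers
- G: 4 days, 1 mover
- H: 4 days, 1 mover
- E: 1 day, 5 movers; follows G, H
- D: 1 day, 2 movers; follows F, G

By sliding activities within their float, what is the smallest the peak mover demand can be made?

Early-start (F@1, G@1, H@1, E@5, D@5) gives peak 7: d1:5  d2:5  d3:2  d4:2  d5:7  d6:0  d7:0  d8:0  d9:0.
Shift D→6.
Schedule F@1, G@1, H@1, E@5, D@6: d1:5  d2:5  d3:2  d4:2  d5:5  d6:2  d7:0  d8:0  d9:0 — peak 5.

5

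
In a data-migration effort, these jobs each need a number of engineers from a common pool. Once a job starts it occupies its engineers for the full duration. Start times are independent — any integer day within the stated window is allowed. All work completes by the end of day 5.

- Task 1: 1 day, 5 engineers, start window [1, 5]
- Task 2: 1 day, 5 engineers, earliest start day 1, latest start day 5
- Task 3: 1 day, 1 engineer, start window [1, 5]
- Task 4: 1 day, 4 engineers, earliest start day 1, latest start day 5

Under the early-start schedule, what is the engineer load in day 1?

At early start, day 1 has: Task 1, Task 2, Task 3, Task 4.
Demand: 5 + 5 + 1 + 4 = 15.

15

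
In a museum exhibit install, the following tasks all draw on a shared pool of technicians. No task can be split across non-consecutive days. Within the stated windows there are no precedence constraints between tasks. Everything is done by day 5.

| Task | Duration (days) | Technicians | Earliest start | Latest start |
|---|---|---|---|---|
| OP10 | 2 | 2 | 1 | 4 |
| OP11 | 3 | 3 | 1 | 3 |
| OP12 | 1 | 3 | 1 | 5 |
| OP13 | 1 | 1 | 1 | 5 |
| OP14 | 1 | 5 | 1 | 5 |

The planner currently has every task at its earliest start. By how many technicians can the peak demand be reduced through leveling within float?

9

Early-start peak: d1:14  d2:5  d3:3  d4:0  d5:0 ⇒ 14.
Leveled (OP10@1, OP11@1, OP12@4, OP13@3, OP14@5): d1:5  d2:5  d3:4  d4:3  d5:5 ⇒ 5.
Reduction 14 − 5 = 9.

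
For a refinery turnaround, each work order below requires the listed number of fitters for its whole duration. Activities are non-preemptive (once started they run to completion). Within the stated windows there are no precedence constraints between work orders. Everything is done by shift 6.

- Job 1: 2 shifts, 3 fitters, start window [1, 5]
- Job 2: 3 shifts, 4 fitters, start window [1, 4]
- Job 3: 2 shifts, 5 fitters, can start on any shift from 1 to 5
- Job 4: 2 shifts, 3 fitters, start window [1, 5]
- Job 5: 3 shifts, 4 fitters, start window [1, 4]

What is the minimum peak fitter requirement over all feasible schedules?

9

Early-start (Job 1@1, Job 2@1, Job 3@1, Job 4@1, Job 5@1) gives peak 19: s1:19  s2:19  s3:8  s4:0  s5:0  s6:0.
Shift Job 3→3, Job 4→5, Job 5→4.
Schedule Job 1@1, Job 2@1, Job 3@3, Job 4@5, Job 5@4: s1:7  s2:7  s3:9  s4:9  s5:7  s6:7 — peak 9.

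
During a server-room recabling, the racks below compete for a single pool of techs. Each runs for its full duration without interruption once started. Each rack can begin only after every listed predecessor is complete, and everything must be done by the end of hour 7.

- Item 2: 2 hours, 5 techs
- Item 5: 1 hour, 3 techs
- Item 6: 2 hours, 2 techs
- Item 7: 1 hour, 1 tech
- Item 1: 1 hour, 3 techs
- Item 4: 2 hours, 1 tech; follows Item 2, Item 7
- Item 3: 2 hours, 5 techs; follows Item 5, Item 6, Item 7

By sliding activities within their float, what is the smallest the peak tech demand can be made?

Early-start (Item 2@1, Item 5@1, Item 6@1, Item 7@1, Item 1@1, Item 4@3, Item 3@3) gives peak 14: h1:14  h2:7  h3:6  h4:6  h5:0  h6:0  h7:0.
Shift Item 5→3, Item 6→3, Item 1→4, Item 3→5.
Schedule Item 2@1, Item 5@3, Item 6@3, Item 7@1, Item 1@4, Item 4@3, Item 3@5: h1:6  h2:5  h3:6  h4:6  h5:5  h6:5  h7:0 — peak 6.

6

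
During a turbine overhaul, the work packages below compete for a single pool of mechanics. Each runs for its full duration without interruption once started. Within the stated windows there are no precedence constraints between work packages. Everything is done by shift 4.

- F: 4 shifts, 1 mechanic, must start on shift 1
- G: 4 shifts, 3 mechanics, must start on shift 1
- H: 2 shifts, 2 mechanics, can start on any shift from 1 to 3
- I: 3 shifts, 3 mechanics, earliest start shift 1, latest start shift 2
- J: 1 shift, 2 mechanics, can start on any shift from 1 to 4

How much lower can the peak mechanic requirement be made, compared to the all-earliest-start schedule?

2

Early-start peak: s1:11  s2:9  s3:7  s4:4 ⇒ 11.
Leveled (F@1, G@1, H@1, I@1, J@3): s1:9  s2:9  s3:9  s4:4 ⇒ 9.
Reduction 11 − 9 = 2.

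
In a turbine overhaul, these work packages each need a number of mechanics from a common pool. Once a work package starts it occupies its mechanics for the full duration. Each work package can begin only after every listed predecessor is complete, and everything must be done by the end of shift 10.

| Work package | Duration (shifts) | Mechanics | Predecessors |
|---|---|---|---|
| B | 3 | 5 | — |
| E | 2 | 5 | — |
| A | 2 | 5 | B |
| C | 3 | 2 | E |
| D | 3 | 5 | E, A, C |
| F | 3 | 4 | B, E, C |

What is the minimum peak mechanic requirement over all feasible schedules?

Early-start (B@1, E@1, A@4, C@3, D@6, F@6) gives peak 10: s1:10  s2:10  s3:7  s4:7  s5:7  s6:9  s7:9  s8:9  s9:0  s10:0.
Shift B→3, A→6, D→8.
Schedule B@3, E@1, A@6, C@3, D@8, F@6: s1:5  s2:5  s3:7  s4:7  s5:7  s6:9  s7:9  s8:9  s9:5  s10:5 — peak 9.

9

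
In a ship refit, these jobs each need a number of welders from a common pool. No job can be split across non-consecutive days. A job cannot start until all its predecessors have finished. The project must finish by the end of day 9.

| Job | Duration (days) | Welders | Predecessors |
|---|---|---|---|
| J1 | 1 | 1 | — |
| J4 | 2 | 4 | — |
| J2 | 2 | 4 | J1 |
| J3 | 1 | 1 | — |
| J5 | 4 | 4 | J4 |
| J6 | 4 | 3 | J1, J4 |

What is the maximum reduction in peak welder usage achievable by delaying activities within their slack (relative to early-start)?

4

Early-start peak: d1:6  d2:8  d3:11  d4:7  d5:7  d6:7  d7:0  d8:0  d9:0 ⇒ 11.
Leveled (J1@1, J4@1, J2@3, J3@1, J5@5, J6@3): d1:6  d2:4  d3:7  d4:7  d5:7  d6:7  d7:4  d8:4  d9:0 ⇒ 7.
Reduction 11 − 7 = 4.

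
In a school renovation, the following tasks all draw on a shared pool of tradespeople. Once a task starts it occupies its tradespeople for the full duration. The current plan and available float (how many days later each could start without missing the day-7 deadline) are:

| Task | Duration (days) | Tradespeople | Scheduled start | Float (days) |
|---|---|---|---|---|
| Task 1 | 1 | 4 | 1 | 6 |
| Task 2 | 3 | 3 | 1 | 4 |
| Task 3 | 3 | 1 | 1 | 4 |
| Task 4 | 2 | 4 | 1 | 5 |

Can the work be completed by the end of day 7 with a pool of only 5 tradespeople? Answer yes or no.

yes

Schedule Task 1@1, Task 2@2, Task 3@2, Task 4@5: d1:4  d2:4  d3:4  d4:4  d5:4  d6:4  d7:0 — peak 4 ≤ 5.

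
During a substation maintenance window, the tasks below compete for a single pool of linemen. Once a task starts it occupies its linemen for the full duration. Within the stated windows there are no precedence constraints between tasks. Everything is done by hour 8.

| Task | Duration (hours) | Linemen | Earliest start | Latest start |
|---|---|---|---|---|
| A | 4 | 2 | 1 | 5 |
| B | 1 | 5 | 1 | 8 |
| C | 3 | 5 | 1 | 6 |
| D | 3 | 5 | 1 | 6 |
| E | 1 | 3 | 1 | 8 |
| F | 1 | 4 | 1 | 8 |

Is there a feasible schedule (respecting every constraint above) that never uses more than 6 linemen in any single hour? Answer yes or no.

no

Total lineman-hours = 50; over 8 hours the average is 50/8 > 6, so some hour must exceed 6.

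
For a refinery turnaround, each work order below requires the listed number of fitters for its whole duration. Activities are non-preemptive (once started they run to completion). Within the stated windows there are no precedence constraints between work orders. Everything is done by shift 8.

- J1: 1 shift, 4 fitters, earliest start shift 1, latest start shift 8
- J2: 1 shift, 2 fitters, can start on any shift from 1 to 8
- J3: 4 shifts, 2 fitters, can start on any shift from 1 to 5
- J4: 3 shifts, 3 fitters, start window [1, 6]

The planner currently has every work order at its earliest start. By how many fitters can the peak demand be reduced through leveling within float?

Early-start peak: s1:11  s2:5  s3:5  s4:2  s5:0  s6:0  s7:0  s8:0 ⇒ 11.
Leveled (J1@1, J2@2, J3@2, J4@6): s1:4  s2:4  s3:2  s4:2  s5:2  s6:3  s7:3  s8:3 ⇒ 4.
Reduction 11 − 4 = 7.

7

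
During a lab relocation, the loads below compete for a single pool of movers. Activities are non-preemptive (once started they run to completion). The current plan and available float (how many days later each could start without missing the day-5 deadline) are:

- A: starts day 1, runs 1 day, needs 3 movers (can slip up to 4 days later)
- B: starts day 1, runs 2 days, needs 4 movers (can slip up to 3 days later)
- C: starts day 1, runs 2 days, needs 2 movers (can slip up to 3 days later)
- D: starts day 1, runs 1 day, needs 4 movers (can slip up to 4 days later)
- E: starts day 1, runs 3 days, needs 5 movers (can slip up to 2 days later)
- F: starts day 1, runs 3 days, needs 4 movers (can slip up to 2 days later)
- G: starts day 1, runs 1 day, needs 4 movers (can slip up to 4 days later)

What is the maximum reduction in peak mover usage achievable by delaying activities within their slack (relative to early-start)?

Early-start peak: d1:26  d2:15  d3:9  d4:0  d5:0 ⇒ 26.
Leveled (A@1, B@1, C@2, D@1, E@2, F@3, G@5): d1:11  d2:11  d3:11  d4:9  d5:8 ⇒ 11.
Reduction 26 − 11 = 15.

15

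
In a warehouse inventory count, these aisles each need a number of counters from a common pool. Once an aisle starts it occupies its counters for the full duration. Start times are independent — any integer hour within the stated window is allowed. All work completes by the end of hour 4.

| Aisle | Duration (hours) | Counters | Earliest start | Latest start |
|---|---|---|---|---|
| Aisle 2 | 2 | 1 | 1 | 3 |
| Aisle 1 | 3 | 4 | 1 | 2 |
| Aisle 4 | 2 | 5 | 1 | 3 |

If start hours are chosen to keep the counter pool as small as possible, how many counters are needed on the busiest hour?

9

Early-start (Aisle 2@1, Aisle 1@1, Aisle 4@1) gives peak 10: h1:10  h2:10  h3:4  h4:0.
Shift Aisle 4→3.
Schedule Aisle 2@1, Aisle 1@1, Aisle 4@3: h1:5  h2:5  h3:9  h4:5 — peak 9.
No arrangement of the 18 feasible schedules does better.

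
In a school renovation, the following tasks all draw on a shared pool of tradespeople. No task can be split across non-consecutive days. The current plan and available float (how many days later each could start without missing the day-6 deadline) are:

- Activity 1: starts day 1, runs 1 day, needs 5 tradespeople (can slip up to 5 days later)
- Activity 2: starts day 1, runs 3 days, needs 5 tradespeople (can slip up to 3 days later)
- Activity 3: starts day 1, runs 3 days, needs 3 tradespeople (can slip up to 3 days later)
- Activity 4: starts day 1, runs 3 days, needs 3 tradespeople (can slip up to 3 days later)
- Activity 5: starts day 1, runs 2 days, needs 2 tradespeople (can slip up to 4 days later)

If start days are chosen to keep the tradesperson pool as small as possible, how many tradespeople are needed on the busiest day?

8

Early-start (Activity 1@1, Activity 2@1, Activity 3@1, Activity 4@1, Activity 5@1) gives peak 18: d1:18  d2:13  d3:11  d4:0  d5:0  d6:0.
Shift Activity 2→2, Activity 4→4, Activity 5→5.
Schedule Activity 1@1, Activity 2@2, Activity 3@1, Activity 4@4, Activity 5@5: d1:8  d2:8  d3:8  d4:8  d5:5  d6:5 — peak 8.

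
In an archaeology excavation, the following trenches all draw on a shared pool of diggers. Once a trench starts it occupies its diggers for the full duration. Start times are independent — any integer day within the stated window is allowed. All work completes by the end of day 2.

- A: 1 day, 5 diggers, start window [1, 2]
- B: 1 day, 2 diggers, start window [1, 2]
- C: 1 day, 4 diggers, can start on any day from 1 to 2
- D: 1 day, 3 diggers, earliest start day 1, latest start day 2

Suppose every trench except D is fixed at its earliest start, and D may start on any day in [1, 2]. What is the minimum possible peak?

11

D@1: d1:14  d2:0 → peak 14
D@2: d1:11  d2:3 → peak 11
Best is D@2, peak 11.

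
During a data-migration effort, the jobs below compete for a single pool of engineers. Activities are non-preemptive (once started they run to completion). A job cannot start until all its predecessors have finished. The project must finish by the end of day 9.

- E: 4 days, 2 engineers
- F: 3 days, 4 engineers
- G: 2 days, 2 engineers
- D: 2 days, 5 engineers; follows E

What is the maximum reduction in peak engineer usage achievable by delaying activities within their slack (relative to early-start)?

3

Early-start peak: d1:8  d2:8  d3:6  d4:2  d5:5  d6:5  d7:0  d8:0  d9:0 ⇒ 8.
Leveled (E@1, F@5, G@1, D@8): d1:4  d2:4  d3:2  d4:2  d5:4  d6:4  d7:4  d8:5  d9:5 ⇒ 5.
Reduction 8 − 5 = 3.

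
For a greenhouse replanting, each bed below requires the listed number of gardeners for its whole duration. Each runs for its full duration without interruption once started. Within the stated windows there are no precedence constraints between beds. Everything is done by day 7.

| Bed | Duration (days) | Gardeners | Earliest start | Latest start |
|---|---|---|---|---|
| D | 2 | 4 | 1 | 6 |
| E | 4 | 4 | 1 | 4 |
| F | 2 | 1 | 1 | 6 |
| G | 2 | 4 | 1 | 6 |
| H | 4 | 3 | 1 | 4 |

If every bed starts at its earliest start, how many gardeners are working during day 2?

16

At early start, day 2 has: D, E, F, G, H.
Demand: 4 + 4 + 1 + 4 + 3 = 16.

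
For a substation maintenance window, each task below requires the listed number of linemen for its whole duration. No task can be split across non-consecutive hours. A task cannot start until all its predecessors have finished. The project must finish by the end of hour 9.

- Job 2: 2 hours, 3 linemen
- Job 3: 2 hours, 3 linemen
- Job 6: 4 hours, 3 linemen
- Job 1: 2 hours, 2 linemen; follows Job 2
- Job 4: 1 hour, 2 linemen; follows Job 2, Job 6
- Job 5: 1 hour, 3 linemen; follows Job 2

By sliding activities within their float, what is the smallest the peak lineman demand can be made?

Early-start (Job 2@1, Job 3@1, Job 6@1, Job 1@3, Job 4@5, Job 5@3) gives peak 9: h1:9  h2:9  h3:8  h4:5  h5:2  h6:0  h7:0  h8:0  h9:0.
Shift Job 3→3, Job 6→5, Job 4→9, Job 5→9.
Schedule Job 2@1, Job 3@3, Job 6@5, Job 1@3, Job 4@9, Job 5@9: h1:3  h2:3  h3:5  h4:5  h5:3  h6:3  h7:3  h8:3  h9:5 — peak 5.

5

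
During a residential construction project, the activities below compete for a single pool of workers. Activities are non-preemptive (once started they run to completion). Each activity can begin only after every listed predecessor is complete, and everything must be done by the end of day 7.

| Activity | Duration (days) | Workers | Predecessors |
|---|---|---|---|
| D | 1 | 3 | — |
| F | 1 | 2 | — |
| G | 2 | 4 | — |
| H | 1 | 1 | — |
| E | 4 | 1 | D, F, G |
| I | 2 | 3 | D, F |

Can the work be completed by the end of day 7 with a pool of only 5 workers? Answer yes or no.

Schedule D@1, F@1, G@2, H@2, E@4, I@4: d1:5  d2:5  d3:4  d4:4  d5:4  d6:1  d7:1 — peak 5 ≤ 5.

yes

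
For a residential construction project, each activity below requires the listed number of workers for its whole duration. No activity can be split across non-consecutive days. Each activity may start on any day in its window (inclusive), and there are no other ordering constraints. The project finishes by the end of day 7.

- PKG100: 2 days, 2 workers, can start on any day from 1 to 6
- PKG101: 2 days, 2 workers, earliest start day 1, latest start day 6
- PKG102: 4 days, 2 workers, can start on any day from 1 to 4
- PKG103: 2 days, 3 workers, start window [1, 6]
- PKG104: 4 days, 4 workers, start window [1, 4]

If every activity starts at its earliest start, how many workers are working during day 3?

6

At early start, day 3 has: PKG102, PKG104.
Demand: 2 + 4 = 6.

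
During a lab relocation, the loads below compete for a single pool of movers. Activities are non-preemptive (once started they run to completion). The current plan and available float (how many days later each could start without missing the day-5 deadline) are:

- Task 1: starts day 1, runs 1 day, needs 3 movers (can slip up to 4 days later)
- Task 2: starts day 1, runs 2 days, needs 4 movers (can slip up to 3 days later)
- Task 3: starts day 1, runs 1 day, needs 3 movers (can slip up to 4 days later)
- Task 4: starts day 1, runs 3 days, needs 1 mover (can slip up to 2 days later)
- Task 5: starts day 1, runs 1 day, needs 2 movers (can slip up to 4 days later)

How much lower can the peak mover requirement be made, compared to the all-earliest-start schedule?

9

Early-start peak: d1:13  d2:5  d3:1  d4:0  d5:0 ⇒ 13.
Leveled (Task 1@1, Task 2@4, Task 3@2, Task 4@1, Task 5@3): d1:4  d2:4  d3:3  d4:4  d5:4 ⇒ 4.
Reduction 13 − 4 = 9.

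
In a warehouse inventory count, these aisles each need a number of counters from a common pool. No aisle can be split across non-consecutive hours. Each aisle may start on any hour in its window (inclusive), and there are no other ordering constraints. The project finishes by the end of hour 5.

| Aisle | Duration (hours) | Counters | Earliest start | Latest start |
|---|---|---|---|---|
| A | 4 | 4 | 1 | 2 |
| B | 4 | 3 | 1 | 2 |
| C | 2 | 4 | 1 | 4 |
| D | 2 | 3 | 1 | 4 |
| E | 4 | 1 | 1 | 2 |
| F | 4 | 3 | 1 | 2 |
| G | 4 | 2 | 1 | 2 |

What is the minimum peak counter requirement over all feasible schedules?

17

Early-start (A@1, B@1, C@1, D@1, E@1, F@1, G@1) gives peak 20: h1:20  h2:20  h3:13  h4:13  h5:0.
Shift D→3.
Schedule A@1, B@1, C@1, D@3, E@1, F@1, G@1: h1:17  h2:17  h3:16  h4:16  h5:0 — peak 17.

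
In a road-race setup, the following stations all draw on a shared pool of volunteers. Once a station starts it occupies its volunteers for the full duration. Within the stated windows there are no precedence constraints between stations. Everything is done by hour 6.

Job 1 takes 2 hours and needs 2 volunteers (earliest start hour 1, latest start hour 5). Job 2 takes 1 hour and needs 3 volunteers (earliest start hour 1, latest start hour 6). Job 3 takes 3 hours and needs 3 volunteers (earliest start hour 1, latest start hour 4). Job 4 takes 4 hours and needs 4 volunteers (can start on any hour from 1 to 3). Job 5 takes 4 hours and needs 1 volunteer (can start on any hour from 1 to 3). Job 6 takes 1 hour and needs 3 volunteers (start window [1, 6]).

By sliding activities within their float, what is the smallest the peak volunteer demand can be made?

8

Early-start (Job 1@1, Job 2@1, Job 3@1, Job 4@1, Job 5@1, Job 6@1) gives peak 16: h1:16  h2:10  h3:8  h4:5  h5:0  h6:0.
Shift Job 4→3, Job 5→2, Job 6→4.
Schedule Job 1@1, Job 2@1, Job 3@1, Job 4@3, Job 5@2, Job 6@4: h1:8  h2:6  h3:8  h4:8  h5:5  h6:4 — peak 8.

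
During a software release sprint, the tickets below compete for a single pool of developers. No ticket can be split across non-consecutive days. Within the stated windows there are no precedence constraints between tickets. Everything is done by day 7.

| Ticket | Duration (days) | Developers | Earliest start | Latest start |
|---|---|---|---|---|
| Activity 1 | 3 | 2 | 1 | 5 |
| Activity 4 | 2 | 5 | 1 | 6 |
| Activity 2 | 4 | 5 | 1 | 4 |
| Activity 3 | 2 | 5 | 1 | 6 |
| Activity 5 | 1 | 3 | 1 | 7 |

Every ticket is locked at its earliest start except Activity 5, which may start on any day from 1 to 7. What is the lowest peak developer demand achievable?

Activity 5@1: d1:20  d2:17  d3:7  d4:5  d5:0  d6:0  d7:0 → peak 20
Activity 5@2: d1:17  d2:20  d3:7  d4:5  d5:0  d6:0  d7:0 → peak 20
Activity 5@3: d1:17  d2:17  d3:10  d4:5  d5:0  d6:0  d7:0 → peak 17
Activity 5@4: d1:17  d2:17  d3:7  d4:8  d5:0  d6:0  d7:0 → peak 17
Activity 5@5: d1:17  d2:17  d3:7  d4:5  d5:3  d6:0  d7:0 → peak 17
Activity 5@6: d1:17  d2:17  d3:7  d4:5  d5:0  d6:3  d7:0 → peak 17
Activity 5@7: d1:17  d2:17  d3:7  d4:5  d5:0  d6:0  d7:3 → peak 17
Best is Activity 5@3, peak 17.

17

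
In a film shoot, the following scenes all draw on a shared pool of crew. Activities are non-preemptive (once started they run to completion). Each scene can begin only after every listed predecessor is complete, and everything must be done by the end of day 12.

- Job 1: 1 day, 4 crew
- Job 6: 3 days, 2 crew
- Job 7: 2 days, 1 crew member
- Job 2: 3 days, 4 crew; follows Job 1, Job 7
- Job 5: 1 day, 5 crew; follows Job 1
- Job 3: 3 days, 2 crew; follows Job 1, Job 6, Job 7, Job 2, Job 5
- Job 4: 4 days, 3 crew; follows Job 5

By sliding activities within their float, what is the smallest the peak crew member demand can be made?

5

Early-start (Job 1@1, Job 6@1, Job 7@1, Job 2@3, Job 5@2, Job 3@6, Job 4@3) gives peak 9: d1:7  d2:8  d3:9  d4:7  d5:7  d6:5  d7:2  d8:2  d9:0  d10:0  d11:0  d12:0.
Shift Job 6→2, Job 2→5, Job 5→8, Job 3→9, Job 4→9.
Schedule Job 1@1, Job 6@2, Job 7@1, Job 2@5, Job 5@8, Job 3@9, Job 4@9: d1:5  d2:3  d3:2  d4:2  d5:4  d6:4  d7:4  d8:5  d9:5  d10:5  d11:5  d12:3 — peak 5.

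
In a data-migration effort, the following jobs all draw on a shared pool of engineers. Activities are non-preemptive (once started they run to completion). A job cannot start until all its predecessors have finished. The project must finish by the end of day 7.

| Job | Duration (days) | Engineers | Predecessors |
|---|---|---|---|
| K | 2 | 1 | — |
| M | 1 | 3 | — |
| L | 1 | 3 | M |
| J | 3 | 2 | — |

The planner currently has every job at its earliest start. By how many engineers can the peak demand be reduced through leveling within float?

3

Early-start peak: d1:6  d2:6  d3:2  d4:0  d5:0  d6:0  d7:0 ⇒ 6.
Leveled (K@1, M@3, L@4, J@5): d1:1  d2:1  d3:3  d4:3  d5:2  d6:2  d7:2 ⇒ 3.
Reduction 6 − 3 = 3.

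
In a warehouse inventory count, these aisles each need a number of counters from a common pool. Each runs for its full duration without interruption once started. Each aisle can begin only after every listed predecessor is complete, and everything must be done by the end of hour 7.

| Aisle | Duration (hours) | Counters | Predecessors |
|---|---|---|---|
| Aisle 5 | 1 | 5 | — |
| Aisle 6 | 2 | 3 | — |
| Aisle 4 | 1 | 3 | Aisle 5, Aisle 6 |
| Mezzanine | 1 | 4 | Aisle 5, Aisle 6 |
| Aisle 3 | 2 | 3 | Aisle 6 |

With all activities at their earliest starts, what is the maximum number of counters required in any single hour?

10

Early-start schedule: Aisle 5@1, Aisle 6@1, Aisle 4@3, Mezzanine@3, Aisle 3@3.
Load per hour: hour 1: 8, hour 2: 3, hour 3: 10, hour 4: 3, hour 5: 0, hour 6: 0, hour 7: 0.
Peak is 10.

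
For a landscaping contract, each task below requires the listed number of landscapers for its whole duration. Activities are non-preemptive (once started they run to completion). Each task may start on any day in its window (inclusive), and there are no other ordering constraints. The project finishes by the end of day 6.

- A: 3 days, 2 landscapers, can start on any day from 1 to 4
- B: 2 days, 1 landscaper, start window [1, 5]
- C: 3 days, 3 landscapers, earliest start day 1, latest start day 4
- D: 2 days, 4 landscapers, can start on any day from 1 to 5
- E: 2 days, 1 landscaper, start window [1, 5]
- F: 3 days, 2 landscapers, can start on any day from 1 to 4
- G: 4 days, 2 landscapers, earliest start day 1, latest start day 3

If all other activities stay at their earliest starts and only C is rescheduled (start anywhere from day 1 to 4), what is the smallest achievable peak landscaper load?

12

C@1: d1:15  d2:15  d3:9  d4:2  d5:0  d6:0 → peak 15
C@2: d1:12  d2:15  d3:9  d4:5  d5:0  d6:0 → peak 15
C@3: d1:12  d2:12  d3:9  d4:5  d5:3  d6:0 → peak 12
C@4: d1:12  d2:12  d3:6  d4:5  d5:3  d6:3 → peak 12
Best is C@3, peak 12.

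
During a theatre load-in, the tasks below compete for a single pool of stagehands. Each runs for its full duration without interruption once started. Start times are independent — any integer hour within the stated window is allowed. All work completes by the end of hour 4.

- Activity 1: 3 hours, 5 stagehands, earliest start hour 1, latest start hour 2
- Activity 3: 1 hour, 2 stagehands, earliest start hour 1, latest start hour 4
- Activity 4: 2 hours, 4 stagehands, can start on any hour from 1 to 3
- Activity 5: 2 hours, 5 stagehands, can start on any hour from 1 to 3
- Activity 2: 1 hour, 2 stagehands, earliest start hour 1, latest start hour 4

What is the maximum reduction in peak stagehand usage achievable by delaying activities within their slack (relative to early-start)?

8

Early-start peak: h1:18  h2:14  h3:5  h4:0 ⇒ 18.
Leveled (Activity 1@1, Activity 3@4, Activity 4@1, Activity 5@3, Activity 2@4): h1:9  h2:9  h3:10  h4:9 ⇒ 10.
Reduction 18 − 10 = 8.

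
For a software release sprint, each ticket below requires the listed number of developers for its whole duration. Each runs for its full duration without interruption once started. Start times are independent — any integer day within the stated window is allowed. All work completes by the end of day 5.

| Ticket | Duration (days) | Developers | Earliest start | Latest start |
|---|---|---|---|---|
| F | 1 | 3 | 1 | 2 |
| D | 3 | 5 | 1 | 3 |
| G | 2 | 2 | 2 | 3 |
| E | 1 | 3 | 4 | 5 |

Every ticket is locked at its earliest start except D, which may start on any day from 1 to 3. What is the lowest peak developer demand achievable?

D@1: d1:8  d2:7  d3:7  d4:3  d5:0 → peak 8
D@2: d1:3  d2:7  d3:7  d4:8  d5:0 → peak 8
D@3: d1:3  d2:2  d3:7  d4:8  d5:5 → peak 8
Best is D@1, peak 8.

8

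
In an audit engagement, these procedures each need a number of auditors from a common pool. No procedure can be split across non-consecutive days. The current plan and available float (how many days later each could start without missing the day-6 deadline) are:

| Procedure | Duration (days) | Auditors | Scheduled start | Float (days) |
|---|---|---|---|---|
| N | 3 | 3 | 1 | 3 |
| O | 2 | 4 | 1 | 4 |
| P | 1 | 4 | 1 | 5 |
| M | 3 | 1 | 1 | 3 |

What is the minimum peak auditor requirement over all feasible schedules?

4

Early-start (N@1, O@1, P@1, M@1) gives peak 12: d1:12  d2:8  d3:4  d4:0  d5:0  d6:0.
Shift O→4, P→6.
Schedule N@1, O@4, P@6, M@1: d1:4  d2:4  d3:4  d4:4  d5:4  d6:4 — peak 4.
Total auditor-days = 24 over 6 days ⇒ peak ≥ ⌈24/6⌉ = 4, so 4 is optimal.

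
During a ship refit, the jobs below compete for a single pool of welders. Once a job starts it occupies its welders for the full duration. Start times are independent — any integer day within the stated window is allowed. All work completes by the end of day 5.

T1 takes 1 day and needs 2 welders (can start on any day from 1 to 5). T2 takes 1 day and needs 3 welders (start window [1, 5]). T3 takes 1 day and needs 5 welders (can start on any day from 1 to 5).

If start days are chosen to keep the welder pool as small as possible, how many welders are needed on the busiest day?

5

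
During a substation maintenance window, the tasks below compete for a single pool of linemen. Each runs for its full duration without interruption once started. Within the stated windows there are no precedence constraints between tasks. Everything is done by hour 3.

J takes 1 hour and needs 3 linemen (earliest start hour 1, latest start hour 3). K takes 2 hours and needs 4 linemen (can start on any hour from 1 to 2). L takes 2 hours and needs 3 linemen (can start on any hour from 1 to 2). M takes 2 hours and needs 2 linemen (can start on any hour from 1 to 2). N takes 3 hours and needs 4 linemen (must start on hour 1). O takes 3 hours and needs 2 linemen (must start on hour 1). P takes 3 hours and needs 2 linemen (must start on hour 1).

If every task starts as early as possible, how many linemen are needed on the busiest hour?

Early-start schedule: J@1, K@1, L@1, M@1, N@1, O@1, P@1.
Load per hour: hour 1: 20, hour 2: 17, hour 3: 8.
Peak is 20.

20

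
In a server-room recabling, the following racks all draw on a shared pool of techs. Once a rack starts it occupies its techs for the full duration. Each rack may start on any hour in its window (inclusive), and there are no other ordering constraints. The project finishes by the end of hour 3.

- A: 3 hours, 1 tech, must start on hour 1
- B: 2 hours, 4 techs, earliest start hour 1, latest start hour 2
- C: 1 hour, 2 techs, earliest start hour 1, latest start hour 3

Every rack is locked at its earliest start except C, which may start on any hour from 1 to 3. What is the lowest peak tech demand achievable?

5

C@1: h1:7  h2:5  h3:1 → peak 7
C@2: h1:5  h2:7  h3:1 → peak 7
C@3: h1:5  h2:5  h3:3 → peak 5
Best is C@3, peak 5.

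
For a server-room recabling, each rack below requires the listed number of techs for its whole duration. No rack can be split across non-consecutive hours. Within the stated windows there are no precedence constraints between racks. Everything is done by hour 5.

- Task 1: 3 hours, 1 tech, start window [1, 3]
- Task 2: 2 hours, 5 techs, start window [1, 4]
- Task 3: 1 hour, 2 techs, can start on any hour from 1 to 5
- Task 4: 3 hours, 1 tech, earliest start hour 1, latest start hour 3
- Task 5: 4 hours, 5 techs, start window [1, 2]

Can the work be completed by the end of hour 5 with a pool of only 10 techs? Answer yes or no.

Schedule Task 1@1, Task 2@4, Task 3@1, Task 4@1, Task 5@1: h1:9  h2:7  h3:7  h4:10  h5:5 — peak 10 ≤ 10.

yes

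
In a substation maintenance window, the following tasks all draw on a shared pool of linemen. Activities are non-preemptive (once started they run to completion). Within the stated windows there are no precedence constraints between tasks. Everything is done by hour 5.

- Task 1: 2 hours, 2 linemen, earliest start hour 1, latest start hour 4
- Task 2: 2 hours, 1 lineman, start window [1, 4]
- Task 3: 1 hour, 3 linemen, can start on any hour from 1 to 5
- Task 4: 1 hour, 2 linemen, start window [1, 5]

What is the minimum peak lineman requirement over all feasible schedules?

Early-start (Task 1@1, Task 2@1, Task 3@1, Task 4@1) gives peak 8: h1:8  h2:3  h3:0  h4:0  h5:0.
Shift Task 3→3, Task 4→4.
Schedule Task 1@1, Task 2@1, Task 3@3, Task 4@4: h1:3  h2:3  h3:3  h4:2  h5:0 — peak 3.
Total lineman-hours = 11 over 5 hours ⇒ peak ≥ ⌈11/5⌉ = 3, so 3 is optimal.

3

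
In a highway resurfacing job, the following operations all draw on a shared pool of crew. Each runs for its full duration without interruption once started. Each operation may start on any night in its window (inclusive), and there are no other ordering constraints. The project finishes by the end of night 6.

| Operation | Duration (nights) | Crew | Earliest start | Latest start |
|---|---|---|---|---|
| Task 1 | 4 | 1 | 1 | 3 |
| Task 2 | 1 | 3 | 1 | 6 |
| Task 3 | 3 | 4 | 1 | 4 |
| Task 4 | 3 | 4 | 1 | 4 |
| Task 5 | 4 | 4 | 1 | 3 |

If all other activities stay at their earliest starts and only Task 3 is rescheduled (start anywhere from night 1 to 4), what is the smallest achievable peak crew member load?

Task 3@1: n1:16  n2:13  n3:13  n4:5  n5:0  n6:0 → peak 16
Task 3@2: n1:12  n2:13  n3:13  n4:9  n5:0  n6:0 → peak 13
Task 3@3: n1:12  n2:9  n3:13  n4:9  n5:4  n6:0 → peak 13
Task 3@4: n1:12  n2:9  n3:9  n4:9  n5:4  n6:4 → peak 12
Best is Task 3@4, peak 12.

12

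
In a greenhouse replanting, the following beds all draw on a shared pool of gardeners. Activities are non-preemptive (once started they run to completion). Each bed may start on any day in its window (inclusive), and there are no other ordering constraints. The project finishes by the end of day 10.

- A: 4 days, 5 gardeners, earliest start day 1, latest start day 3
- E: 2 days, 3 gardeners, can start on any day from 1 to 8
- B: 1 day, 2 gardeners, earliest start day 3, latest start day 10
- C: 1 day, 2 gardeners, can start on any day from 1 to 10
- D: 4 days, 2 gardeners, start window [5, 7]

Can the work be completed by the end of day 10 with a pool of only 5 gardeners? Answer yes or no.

Schedule A@1, E@5, B@5, C@6, D@7: d1:5  d2:5  d3:5  d4:5  d5:5  d6:5  d7:2  d8:2  d9:2  d10:2 — peak 5 ≤ 5.

yes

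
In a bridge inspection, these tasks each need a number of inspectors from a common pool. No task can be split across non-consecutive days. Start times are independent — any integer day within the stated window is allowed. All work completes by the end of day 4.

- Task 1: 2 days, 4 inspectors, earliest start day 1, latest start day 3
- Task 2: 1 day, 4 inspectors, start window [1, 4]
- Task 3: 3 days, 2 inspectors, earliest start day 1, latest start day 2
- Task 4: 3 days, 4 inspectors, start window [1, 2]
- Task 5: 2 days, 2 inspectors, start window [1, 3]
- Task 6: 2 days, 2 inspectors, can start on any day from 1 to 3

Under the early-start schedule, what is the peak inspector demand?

18

Early-start schedule: Task 1@1, Task 2@1, Task 3@1, Task 4@1, Task 5@1, Task 6@1.
Load per day: day 1: 18, day 2: 14, day 3: 6, day 4: 0.
Peak is 18.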